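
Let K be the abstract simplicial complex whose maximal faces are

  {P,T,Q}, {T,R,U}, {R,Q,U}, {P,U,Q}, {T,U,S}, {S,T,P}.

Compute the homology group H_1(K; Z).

H_1 = Z.

K has 6 vertices, 12 edges, 6 triangles.
rank ∂_1 = 5, rank ∂_2 = 6 ⇒ b_1 = 12 − 5 − 6 = 1; all invariant factors of ∂_2 are 1 so no torsion. So H_1 = Z.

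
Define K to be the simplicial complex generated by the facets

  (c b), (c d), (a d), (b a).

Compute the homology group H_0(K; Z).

H_0 = Z.

We work with the vertex ordering a < b < c < d. The simplices of K, each written with vertices in increasing order, are:

  0-simplices (4): a, b, c, d
  1-simplices (4): ab, ad, bc, cd

giving chain groups C_0 ≅ Z^4, C_1 ≅ Z^4.

The boundary map ∂_1: C_1 → C_0 sends each edge [p,q] (with p < q) to q − p. For instance
  ∂ab = b − a.
This gives a 4×4 integer matrix of rank 3; reducing to Smith normal form yields diagonal entries (1,1,1).

From H_k ≅ ker(∂_k) / im(∂_{k+1}) we obtain:

  H_0: rank C_0 − rank ∂_1 = 4 − 3 = 1, and the invariant factors of ∂_1 are all 1, so H_0 = Z.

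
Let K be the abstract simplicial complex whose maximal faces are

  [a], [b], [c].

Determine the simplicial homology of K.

H_0 ≅ Z^3.

K has 3 vertices.
rank ∂_0 = 0, rank ∂_1 = 0 ⇒ b_0 = 3 − 0 − 0 = 3. So H_0 ≅ Z^3.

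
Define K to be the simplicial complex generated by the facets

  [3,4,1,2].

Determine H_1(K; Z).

Fix the vertex order 1 < 2 < 3 < 4 and write every simplex with vertices in increasing order. Then dim K = 3 and the simplices of K are:

  0-simplices (4): [1], [2], [3], [4]
  1-simplices (6): [1,2], [1,3], [1,4], [2,3], [2,4], [3,4]
  2-simplices (4): [1,2,3], [1,2,4], [1,3,4], [2,3,4]
  3-simplices (1): [1,2,3,4]

giving chain groups C_0 ≅ Z^4, C_1 ≅ Z^6, C_2 ≅ Z^4, C_3 ≅ Z^1.

Boundary ∂_1: C_1 → C_0 is given by ∂[p,q] = [q] − [p]. For instance
  ∂[1,2] = [2] − [1].
The resulting 4×6 matrix has rank 3, and its Smith normal form has invariant factors (1,1,1).

∂_2: C_2 → C_1 maps a triangle to the signed sum of its edges. For instance
  ∂[2,3,4] = [3,4] − [2,4] + [2,3],
  ∂[1,2,4] = [2,4] − [1,4] + [1,2].
As a 6×4 matrix over Z this has rank 3, with invariant factors (1,1,1).

∂_3: C_3 → C_2 sends each 3-simplex σ to the alternating sum Σ_i (−1)^i (σ with its i-th vertex removed). For instance
  ∂[1,2,3,4] = [2,3,4] − [1,3,4] + [1,2,4] − [1,2,3].
The 4×1 boundary matrix has rank 1 and Smith normal form diag(1).

Reading off H_k = ker ∂_k / im ∂_{k+1}:

  H_1: rank ker ∂_1 − rank ∂_2 = (6 − 3) − 3 = 0, and the invariant factors of ∂_2 are all 1, so H_1 = 0.

H_1 = 0.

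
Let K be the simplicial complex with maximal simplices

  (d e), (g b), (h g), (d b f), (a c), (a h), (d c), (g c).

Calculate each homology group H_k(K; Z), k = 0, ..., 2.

H_0 = Z,  H_1 = Z^2,  H_2 = 0.

Take the total order a < b < c < d < e < f < g < h on the vertex set. Then K (dimension 2) consists of the simplices:

  0-simplices (8): a, b, c, d, e, f, g, h
  1-simplices (10): ac, ah, bd, bf, bg, cd, cg, de, df, gh
  2-simplices (1): bdf

so the chain groups are C_0 ≅ Z^8, C_1 ≅ Z^10, C_2 ≅ Z^1.

∂_1: C_1 → C_0 sends each edge [p,q] (with p < q) to q − p.
The resulting 8×10 matrix has rank 7, and its Smith normal form has invariant factors (1,1,1,1,1,1,1).

The boundary map ∂_2: C_2 → C_1 sends each 2-simplex [p,q,r] to [q,r] − [p,r] + [p,q]. For instance
  ∂bdf = df − bf + bd.
As a 10×1 matrix over Z this has rank 1, with invariant factors (1).

Computing H_k = (kernel of ∂_k) / (image of ∂_{k+1}):

  H_0: rank C_0 − rank ∂_1 = 8 − 7 = 1, and the invariant factors of ∂_1 are all 1, so H_0 = Z.
  H_1: rank ker ∂_1 − rank ∂_2 = (10 − 7) − 1 = 2, and the invariant factors of ∂_2 are all 1, so H_1 = Z^2.
  H_2: rank ker ∂_2 − rank ∂_3 = (1 − 1) − 0 = 0, and there is no ∂_3, so H_2 = 0.

As a check, the Euler characteristic is 8 − 10 + 1 = -1, which agrees with 1 − 2 + 0 = -1.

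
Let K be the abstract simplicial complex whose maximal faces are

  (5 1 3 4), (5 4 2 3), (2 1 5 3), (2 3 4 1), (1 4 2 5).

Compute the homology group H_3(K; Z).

We work with the vertex ordering 1 < 2 < 3 < 4 < 5. The simplices of K, each written with vertices in increasing order, are:

  0-simplices (5): [1], [2], [3], [4], [5]
  1-simplices (10): [1,2], [1,3], [1,4], [1,5], [2,3], [2,4], [2,5], [3,4], [3,5], [4,5]
  2-simplices (10): [1,2,3], [1,2,4], [1,2,5], [1,3,4], [1,3,5], [1,4,5], [2,3,4], [2,3,5], [2,4,5], [3,4,5]
  3-simplices (5): [1,2,3,4], [1,2,3,5], [1,2,4,5], [1,3,4,5], [2,3,4,5]

so the chain groups are C_0 ≅ Z^5, C_1 ≅ Z^10, C_2 ≅ Z^10, C_3 ≅ Z^5.

∂_1: C_1 → C_0 sends each edge [p,q] (with p < q) to q − p.
The 5×10 boundary matrix has rank 4 and Smith normal form diag(1,1,1,1).

Boundary ∂_2: C_2 → C_1 sends each 2-simplex [p,q,r] to [q,r] − [p,r] + [p,q]. For instance
  ∂[1,3,5] = [3,5] − [1,5] + [1,3],
  ∂[1,2,4] = [2,4] − [1,4] + [1,2].
This gives a 10×10 integer matrix of rank 6; reducing to Smith normal form yields diagonal entries (1,1,1,1,1,1).

The boundary map ∂_3: C_3 → C_2 sends each 3-simplex σ to the alternating sum Σ_i (−1)^i (σ with its i-th vertex removed). For instance
  ∂[2,3,4,5] = [3,4,5] − [2,4,5] + [2,3,5] − [2,3,4],
  ∂[1,2,4,5] = [2,4,5] − [1,4,5] + [1,2,5] − [1,2,4].
This gives a 10×5 integer matrix of rank 4; reducing to Smith normal form yields diagonal entries (1,1,1,1).

Computing H_k = (kernel of ∂_k) / (image of ∂_{k+1}):

  H_3: rank ker ∂_3 − rank ∂_4 = (5 − 4) − 0 = 1, and there is no ∂_4, so H_3 ≅ Z.

H_3 = Z.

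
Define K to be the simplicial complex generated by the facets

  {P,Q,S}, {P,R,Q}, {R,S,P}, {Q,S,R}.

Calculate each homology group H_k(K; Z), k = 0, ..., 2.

H_0 = Z,  H_1 = 0,  H_2 = Z.

We work with the vertex ordering P < Q < R < S. The simplices of K, each written with vertices in increasing order, are:

  0-simplices (4): P, Q, R, S
  1-simplices (6): PQ, PR, PS, QR, QS, RS
  2-simplices (4): PQR, PQS, PRS, QRS

so the chain groups are C_0 ≅ Z^4, C_1 ≅ Z^6, C_2 ≅ Z^4.

Boundary ∂_1: C_1 → C_0 is given by ∂[p,q] = [q] − [p].
This gives a 4×6 integer matrix of rank 3; reducing to Smith normal form yields diagonal entries (1,1,1).

∂_2: C_2 → C_1 acts by ∂[p,q,r] = [q,r] − [p,r] + [p,q]. For instance
  ∂PQS = QS − PS + PQ,
  ∂PRS = RS − PS + PR.
The resulting 6×4 matrix has rank 3, and its Smith normal form has invariant factors (1,1,1).

Reading off H_k = ker ∂_k / im ∂_{k+1}:

  H_0: rank C_0 − rank ∂_1 = 4 − 3 = 1, and the invariant factors of ∂_1 are all 1, so H_0 = Z.
  H_1: rank ker ∂_1 − rank ∂_2 = (6 − 3) − 3 = 0, and the invariant factors of ∂_2 are all 1, so H_1 = 0.
  H_2: rank ker ∂_2 − rank ∂_3 = (4 − 3) − 0 = 1, and there is no ∂_3, so H_2 = Z.

As a check, the Euler characteristic is 4 − 6 + 4 = 2, which agrees with 1 − 0 + 1 = 2.
(K is a triangulation of the 2-sphere S^2.)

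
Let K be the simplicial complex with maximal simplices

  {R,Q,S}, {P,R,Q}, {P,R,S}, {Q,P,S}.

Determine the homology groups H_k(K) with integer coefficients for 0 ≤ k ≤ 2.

H_0 = Z,  H_1 = 0,  H_2 = Z.

Take the total order P < Q < R < S on the vertex set. Then K (dimension 2) consists of the simplices:

  0-simplices (4): P, Q, R, S
  1-simplices (6): PQ, PR, PS, QR, QS, RS
  2-simplices (4): PQR, PQS, PRS, QRS

so the chain groups are C_0 ≅ Z^4, C_1 ≅ Z^6, C_2 ≅ Z^4.

∂_1: C_1 → C_0 is given by ∂[p,q] = [q] − [p]. For instance
  ∂QS = S − Q.
The 4×6 boundary matrix has rank 3 and Smith normal form diag(1,1,1).

The boundary map ∂_2: C_2 → C_1 sends each 2-simplex [p,q,r] to [q,r] − [p,r] + [p,q]. For instance
  ∂QRS = RS − QS + QR,
  ∂PRS = RS − PS + PR.
The 6×4 boundary matrix has rank 3 and Smith normal form diag(1,1,1).

Reading off H_k = ker ∂_k / im ∂_{k+1}:

  H_0: rank C_0 − rank ∂_1 = 4 − 3 = 1, and the invariant factors of ∂_1 are all 1, so H_0 = Z.
  H_1: rank ker ∂_1 − rank ∂_2 = (6 − 3) − 3 = 0, and the invariant factors of ∂_2 are all 1, so H_1 = 0.
  H_2: rank ker ∂_2 − rank ∂_3 = (4 − 3) − 0 = 1, and there is no ∂_3, so H_2 = Z.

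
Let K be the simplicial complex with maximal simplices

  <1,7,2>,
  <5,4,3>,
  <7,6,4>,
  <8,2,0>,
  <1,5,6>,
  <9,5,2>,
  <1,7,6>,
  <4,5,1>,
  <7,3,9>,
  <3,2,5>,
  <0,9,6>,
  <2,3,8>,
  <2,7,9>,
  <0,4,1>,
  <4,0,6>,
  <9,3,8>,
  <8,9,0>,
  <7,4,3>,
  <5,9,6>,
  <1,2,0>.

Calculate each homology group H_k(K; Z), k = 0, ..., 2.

We work with the vertex ordering 0 < 1 < 2 < 3 < 4 < 5 < 6 < 7 < 8 < 9. The simplices of K, each written with vertices in increasing order, are:

  0-simplices (10): [0], [1], [2], [3], [4], [5], [6], [7], [8], [9]
  1-simplices (30): (30 of them)
  2-simplices (20): (20 of them)

Hence C_0 ≅ Z^10, C_1 ≅ Z^30, C_2 ≅ Z^20.

Boundary ∂_1: C_1 → C_0 maps an edge to its endpoints' difference, ∂[p,q] = q − p. For instance
  ∂[3,5] = [5] − [3].
The resulting 10×30 matrix has rank 9, and its Smith normal form has invariant factors (1,1,1,1,1,1,1,1,1).

The boundary map ∂_2: C_2 → C_1 acts by ∂[p,q,r] = [q,r] − [p,r] + [p,q]. For instance
  ∂[1,6,7] = [6,7] − [1,7] + [1,6],
  ∂[1,2,7] = [2,7] − [1,7] + [1,2].
As a 30×20 matrix over Z this has rank 20, with invariant factors (1,1,1,1,1,1,1,1,1,1,1,1,1,1,1,1,1,1,1,2).

From H_k ≅ ker(∂_k) / im(∂_{k+1}) we obtain:

  H_0: rank C_0 − rank ∂_1 = 10 − 9 = 1, and the invariant factors of ∂_1 are all 1, so H_0 = Z.
  H_1: rank ker ∂_1 − rank ∂_2 = (30 − 9) − 20 = 1, and ∂_2 has invariant factor 2 > 1, so H_1 = Z ⊕ Z/2.
  H_2: rank ker ∂_2 − rank ∂_3 = (20 − 20) − 0 = 0, and there is no ∂_3, so H_2 = 0.

(K is a triangulation of the Klein bottle.)

H_0 ≅ Z,  H_1 ≅ Z ⊕ Z/2,  H_2 = 0.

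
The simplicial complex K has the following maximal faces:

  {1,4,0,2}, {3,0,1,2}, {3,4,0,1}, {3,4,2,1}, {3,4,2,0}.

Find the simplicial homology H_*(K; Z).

Take the total order 0 < 1 < 2 < 3 < 4 on the vertex set. Then K (dimension 3) consists of the simplices:

  0-simplices (5): [0], [1], [2], [3], [4]
  1-simplices (10): [0,1], [0,2], [0,3], [0,4], [1,2], [1,3], [1,4], [2,3], [2,4], [3,4]
  2-simplices (10): [0,1,2], [0,1,3], [0,1,4], [0,2,3], [0,2,4], [0,3,4], [1,2,3], [1,2,4], [1,3,4], [2,3,4]
  3-simplices (5): [0,1,2,3], [0,1,2,4], [0,1,3,4], [0,2,3,4], [1,2,3,4]

so the chain groups are C_0 ≅ Z^5, C_1 ≅ Z^10, C_2 ≅ Z^10, C_3 ≅ Z^5.

The boundary map ∂_1: C_1 → C_0 is given by ∂[p,q] = [q] − [p].
The resulting 5×10 matrix has rank 4, and its Smith normal form has invariant factors (1,1,1,1).

∂_2: C_2 → C_1 maps a triangle to the signed sum of its edges. For instance
  ∂[0,1,4] = [1,4] − [0,4] + [0,1],
  ∂[0,3,4] = [3,4] − [0,4] + [0,3].
As a 10×10 matrix over Z this has rank 6, with invariant factors (1,1,1,1,1,1).

Boundary ∂_3: C_3 → C_2 sends each 3-simplex σ to the alternating sum Σ_i (−1)^i (σ with its i-th vertex removed). For instance
  ∂[0,1,2,4] = [1,2,4] − [0,2,4] + [0,1,4] − [0,1,2],
  ∂[0,1,2,3] = [1,2,3] − [0,2,3] + [0,1,3] − [0,1,2].
As a 10×5 matrix over Z this has rank 4, with invariant factors (1,1,1,1).

Now H_k = ker ∂_k / im ∂_{k+1}, so:

  H_0: rank C_0 − rank ∂_1 = 5 − 4 = 1, and the invariant factors of ∂_1 are all 1, so H_0 = Z.
  H_1: rank ker ∂_1 − rank ∂_2 = (10 − 4) − 6 = 0, and the invariant factors of ∂_2 are all 1, so H_1 = 0.
  H_2: rank ker ∂_2 − rank ∂_3 = (10 − 6) − 4 = 0, and the invariant factors of ∂_3 are all 1, so H_2 = 0.
  H_3: rank ker ∂_3 − rank ∂_4 = (5 − 4) − 0 = 1, and there is no ∂_4, so H_3 = Z.

(K is a triangulation of the 3-sphere S^3.)

H_0 ≅ Z,  H_1 = 0,  H_2 = 0,  H_3 ≅ Z.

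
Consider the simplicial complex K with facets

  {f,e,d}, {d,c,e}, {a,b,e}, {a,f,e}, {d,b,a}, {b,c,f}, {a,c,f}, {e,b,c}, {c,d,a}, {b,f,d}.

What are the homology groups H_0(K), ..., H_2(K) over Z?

H_0 = Z,  H_1 = Z_2,  H_2 = 0.

Take the total order a < b < c < d < e < f on the vertex set. Then K (dimension 2) consists of the simplices:

  0-simplices (6): a, b, c, d, e, f
  1-simplices (15): ab, ac, ad, ae, af, bc, bd, be, bf, cd, ce, cf, de, df, ef
  2-simplices (10): abd, abe, acd, acf, aef, bce, bcf, bdf, cde, def

Hence C_0 ≅ Z^6, C_1 ≅ Z^15, C_2 ≅ Z^10.

The boundary map ∂_1: C_1 → C_0 sends each edge [p,q] (with p < q) to q − p.
This gives a 6×15 integer matrix of rank 5; reducing to Smith normal form yields diagonal entries (1,1,1,1,1).

The boundary map ∂_2: C_2 → C_1 maps a triangle to the signed sum of its edges. For instance
  ∂aef = ef − af + ae,
  ∂def = ef − df + de.
The 15×10 boundary matrix has rank 10 and Smith normal form diag(1,1,1,1,1,1,1,1,1,2).

Reading off H_k = ker ∂_k / im ∂_{k+1}:

  H_0: rank C_0 − rank ∂_1 = 6 − 5 = 1, and the invariant factors of ∂_1 are all 1, so H_0 = Z.
  H_1: rank ker ∂_1 − rank ∂_2 = (15 − 5) − 10 = 0, and ∂_2 has invariant factor 2 > 1, so H_1 = Z_2.
  H_2: rank ker ∂_2 − rank ∂_3 = (10 − 10) − 0 = 0, and there is no ∂_3, so H_2 = 0.

As a check, the Euler characteristic is 6 − 15 + 10 = 1, which agrees with 1 − 0 + 0 = 1.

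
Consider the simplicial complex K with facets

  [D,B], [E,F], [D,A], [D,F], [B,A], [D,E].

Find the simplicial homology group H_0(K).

Take the total order A < B < D < E < F on the vertex set. Then K (dimension 1) consists of the simplices:

  0-simplices (5): A, B, D, E, F
  1-simplices (6): AB, AD, BD, DE, DF, EF

giving chain groups C_0 ≅ Z^5, C_1 ≅ Z^6.

Boundary ∂_1: C_1 → C_0 maps an edge to its endpoints' difference, ∂[p,q] = q − p.
The 5×6 boundary matrix has rank 4 and Smith normal form diag(1,1,1,1).

Now H_k = ker ∂_k / im ∂_{k+1}, so:

  H_0: rank C_0 − rank ∂_1 = 5 − 4 = 1, and the invariant factors of ∂_1 are all 1, so H_0 = Z.

(K is a triangulation of a wedge of 2 circles.)

H_0 = Z.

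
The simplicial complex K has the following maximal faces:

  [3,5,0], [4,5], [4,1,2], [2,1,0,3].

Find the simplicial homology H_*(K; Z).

Fix the vertex order 0 < 1 < 2 < 3 < 4 < 5 and write every simplex with vertices in increasing order. Then dim K = 3 and the simplices of K are:

  0-simplices (6): [0], [1], [2], [3], [4], [5]
  1-simplices (11): [0,1], [0,2], [0,3], [0,5], [1,2], [1,3], [1,4], [2,3], [2,4], [3,5], [4,5]
  2-simplices (6): [0,1,2], [0,1,3], [0,2,3], [0,3,5], [1,2,3], [1,2,4]
  3-simplices (1): [0,1,2,3]

Hence C_0 ≅ Z^6, C_1 ≅ Z^11, C_2 ≅ Z^6, C_3 ≅ Z^1.

Boundary ∂_1: C_1 → C_0 is given by ∂[p,q] = [q] − [p]. For instance
  ∂[0,1] = [1] − [0].
This gives a 6×11 integer matrix of rank 5; reducing to Smith normal form yields diagonal entries (1,1,1,1,1).

Boundary ∂_2: C_2 → C_1 maps a triangle to the signed sum of its edges. For instance
  ∂[0,1,3] = [1,3] − [0,3] + [0,1],
  ∂[1,2,3] = [2,3] − [1,3] + [1,2].
The resulting 11×6 matrix has rank 5, and its Smith normal form has invariant factors (1,1,1,1,1).

∂_3: C_3 → C_2 sends each 3-simplex σ to the alternating sum Σ_i (−1)^i (σ with its i-th vertex removed). For instance
  ∂[0,1,2,3] = [1,2,3] − [0,2,3] + [0,1,3] − [0,1,2].
The 6×1 boundary matrix has rank 1 and Smith normal form diag(1).

Now H_k = ker ∂_k / im ∂_{k+1}, so:

  H_0: rank C_0 − rank ∂_1 = 6 − 5 = 1, and the invariant factors of ∂_1 are all 1, so H_0 ≅ Z.
  H_1: rank ker ∂_1 − rank ∂_2 = (11 − 5) − 5 = 1, and the invariant factors of ∂_2 are all 1, so H_1 ≅ Z.
  H_2: rank ker ∂_2 − rank ∂_3 = (6 − 5) − 1 = 0, and the invariant factors of ∂_3 are all 1, so H_2 ≅ 0.
  H_3: rank ker ∂_3 − rank ∂_4 = (1 − 1) − 0 = 0, and there is no ∂_4, so H_3 ≅ 0.

As a check, the Euler characteristic is 6 − 11 + 6 − 1 = 0, which agrees with 1 − 1 + 0 − 0 = 0.

H_0 ≅ Z,  H_1 ≅ Z,  H_2 = 0,  H_3 = 0.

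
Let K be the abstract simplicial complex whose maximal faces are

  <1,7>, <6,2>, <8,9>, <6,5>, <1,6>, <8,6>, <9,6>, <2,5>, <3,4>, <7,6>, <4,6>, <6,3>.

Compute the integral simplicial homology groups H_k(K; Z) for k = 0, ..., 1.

K has 9 vertices, 12 edges.
rank ∂_0 = 0, rank ∂_1 = 8 ⇒ b_0 = 9 − 0 − 8 = 1; all invariant factors of ∂_1 are 1 so no torsion. So H_0 ≅ Z.
rank ∂_1 = 8, rank ∂_2 = 0 ⇒ b_1 = 12 − 8 − 0 = 4. So H_1 ≅ Z^4.

H_0 = Z,  H_1 = Z^4.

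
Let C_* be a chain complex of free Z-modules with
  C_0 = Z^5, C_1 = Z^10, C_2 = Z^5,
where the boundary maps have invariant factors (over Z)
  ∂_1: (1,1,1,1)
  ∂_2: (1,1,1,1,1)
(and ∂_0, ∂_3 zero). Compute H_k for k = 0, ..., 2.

H_0 = Z,  H_1 = Z,  H_2 = 0.

H_0: b_0 = 5 − 0 − 4 = 1; torsion from ∂_1 factors > 1: none. So H_0 = Z.
H_1: b_1 = 10 − 4 − 5 = 1; torsion from ∂_2 factors > 1: none. So H_1 = Z.
H_2: b_2 = 5 − 5 − 0 = 0; torsion from ∂_3 factors > 1: none. So H_2 = 0.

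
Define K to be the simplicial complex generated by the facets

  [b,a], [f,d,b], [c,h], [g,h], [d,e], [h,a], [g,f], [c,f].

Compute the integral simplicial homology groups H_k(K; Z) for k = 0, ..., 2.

Take the total order a < b < c < d < e < f < g < h on the vertex set. Then K (dimension 2) consists of the simplices:

  0-simplices (8): a, b, c, d, e, f, g, h
  1-simplices (10): ab, ah, bd, bf, cf, ch, de, df, fg, gh
  2-simplices (1): bdf

giving chain groups C_0 ≅ Z^8, C_1 ≅ Z^10, C_2 ≅ Z^1.

∂_1: C_1 → C_0 sends each edge [p,q] (with p < q) to q − p.
The resulting 8×10 matrix has rank 7, and its Smith normal form has invariant factors (1,1,1,1,1,1,1).

∂_2: C_2 → C_1 sends each 2-simplex [p,q,r] to [q,r] − [p,r] + [p,q]. For instance
  ∂bdf = df − bf + bd.
This gives a 10×1 integer matrix of rank 1; reducing to Smith normal form yields diagonal entries (1).

Computing H_k = (kernel of ∂_k) / (image of ∂_{k+1}):

  H_0: rank C_0 − rank ∂_1 = 8 − 7 = 1, and the invariant factors of ∂_1 are all 1, so H_0 ≅ Z.
  H_1: rank ker ∂_1 − rank ∂_2 = (10 − 7) − 1 = 2, and the invariant factors of ∂_2 are all 1, so H_1 ≅ Z^2.
  H_2: rank ker ∂_2 − rank ∂_3 = (1 − 1) − 0 = 0, and there is no ∂_3, so H_2 ≅ 0.

As a check, the Euler characteristic is 8 − 10 + 1 = -1, which agrees with 1 − 2 + 0 = -1.

H_0 = Z,  H_1 = Z^2,  H_2 = 0.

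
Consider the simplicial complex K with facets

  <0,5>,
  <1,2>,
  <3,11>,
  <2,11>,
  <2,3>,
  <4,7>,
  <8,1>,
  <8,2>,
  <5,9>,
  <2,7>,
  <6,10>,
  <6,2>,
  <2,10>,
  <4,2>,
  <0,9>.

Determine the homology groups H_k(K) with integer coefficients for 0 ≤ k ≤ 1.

H_0 ≅ Z^2,  H_1 ≅ Z^5.

Fix the vertex order 0 < 1 < 2 < 3 < 4 < 5 < 6 < 7 < 8 < 9 < 10 < 11 and write every simplex with vertices in increasing order. Then dim K = 1 and the simplices of K are:

  0-simplices (12): [0], [1], [2], [3], [4], [5], [6], [7], [8], [9], [10], [11]
  1-simplices (15): [0,5], [0,9], [1,2], [1,8], [2,3], [2,4], [2,6], [2,7], [2,8], [2,10], [2,11], [3,11], [4,7], [5,9], [6,10]

Hence C_0 ≅ Z^12, C_1 ≅ Z^15.

The boundary map ∂_1: C_1 → C_0 sends each edge [p,q] (with p < q) to q − p. For instance
  ∂[2,10] = [10] − [2].
The resulting 12×15 matrix has rank 10, and its Smith normal form has invariant factors (1,1,1,1,1,1,1,1,1,1).

Computing H_k = (kernel of ∂_k) / (image of ∂_{k+1}):

  H_0: rank C_0 − rank ∂_1 = 12 − 10 = 2, and the invariant factors of ∂_1 are all 1, so H_0 = Z^2.
  H_1: rank ker ∂_1 − rank ∂_2 = (15 − 10) − 0 = 5, and there is no ∂_2, so H_1 = Z^5.

(K is a triangulation of the disjoint union of the circle S^1 and a wedge of 4 circles.)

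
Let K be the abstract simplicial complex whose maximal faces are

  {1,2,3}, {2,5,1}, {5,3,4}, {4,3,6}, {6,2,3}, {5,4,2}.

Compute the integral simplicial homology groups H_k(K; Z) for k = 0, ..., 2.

We work with the vertex ordering 1 < 2 < 3 < 4 < 5 < 6. The simplices of K, each written with vertices in increasing order, are:

  0-simplices (6): [1], [2], [3], [4], [5], [6]
  1-simplices (12): [1,2], [1,3], [1,5], [2,3], [2,4], [2,5], [2,6], [3,4], [3,5], [3,6], [4,5], [4,6]
  2-simplices (6): [1,2,3], [1,2,5], [2,3,6], [2,4,5], [3,4,5], [3,4,6]

so the chain groups are C_0 ≅ Z^6, C_1 ≅ Z^12, C_2 ≅ Z^6.

The boundary map ∂_1: C_1 → C_0 maps an edge to its endpoints' difference, ∂[p,q] = q − p. For instance
  ∂[1,2] = [2] − [1].
The 6×12 boundary matrix has rank 5 and Smith normal form diag(1,1,1,1,1).

Boundary ∂_2: C_2 → C_1 acts by ∂[p,q,r] = [q,r] − [p,r] + [p,q]. For instance
  ∂[3,4,5] = [4,5] − [3,5] + [3,4],
  ∂[1,2,5] = [2,5] − [1,5] + [1,2].
The resulting 12×6 matrix has rank 6, and its Smith normal form has invariant factors (1,1,1,1,1,1).

Computing H_k = (kernel of ∂_k) / (image of ∂_{k+1}):

  H_0: rank C_0 − rank ∂_1 = 6 − 5 = 1, and the invariant factors of ∂_1 are all 1, so H_0 ≅ Z.
  H_1: rank ker ∂_1 − rank ∂_2 = (12 − 5) − 6 = 1, and the invariant factors of ∂_2 are all 1, so H_1 ≅ Z.
  H_2: rank ker ∂_2 − rank ∂_3 = (6 − 6) − 0 = 0, and there is no ∂_3, so H_2 ≅ 0.

H_0 ≅ Z,  H_1 ≅ Z,  H_2 = 0.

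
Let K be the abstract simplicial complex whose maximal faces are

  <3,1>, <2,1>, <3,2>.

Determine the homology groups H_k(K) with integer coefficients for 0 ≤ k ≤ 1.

Fix the vertex order 1 < 2 < 3 and write every simplex with vertices in increasing order. Then dim K = 1 and the simplices of K are:

  0-simplices (3): [1], [2], [3]
  1-simplices (3): [1,2], [1,3], [2,3]

Hence C_0 ≅ Z^3, C_1 ≅ Z^3.

The boundary map ∂_1: C_1 → C_0 is given by ∂[p,q] = [q] − [p]. For instance
  ∂[1,2] = [2] − [1].
As a 3×3 matrix over Z this has rank 2, with invariant factors (1,1).

Computing H_k = (kernel of ∂_k) / (image of ∂_{k+1}):

  H_0: rank C_0 − rank ∂_1 = 3 − 2 = 1, and the invariant factors of ∂_1 are all 1, so H_0 ≅ Z.
  H_1: rank ker ∂_1 − rank ∂_2 = (3 − 2) − 0 = 1, and there is no ∂_2, so H_1 ≅ Z.

H_0 = Z,  H_1 = Z.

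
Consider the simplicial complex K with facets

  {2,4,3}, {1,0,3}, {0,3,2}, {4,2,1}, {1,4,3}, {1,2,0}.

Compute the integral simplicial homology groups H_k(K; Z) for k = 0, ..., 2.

Fix the vertex order 0 < 1 < 2 < 3 < 4 and write every simplex with vertices in increasing order. Then dim K = 2 and the simplices of K are:

  0-simplices (5): [0], [1], [2], [3], [4]
  1-simplices (9): [0,1], [0,2], [0,3], [1,2], [1,3], [1,4], [2,3], [2,4], [3,4]
  2-simplices (6): [0,1,2], [0,1,3], [0,2,3], [1,2,4], [1,3,4], [2,3,4]

so the chain groups are C_0 ≅ Z^5, C_1 ≅ Z^9, C_2 ≅ Z^6.

Boundary ∂_1: C_1 → C_0 maps an edge to its endpoints' difference, ∂[p,q] = q − p.
The 5×9 boundary matrix has rank 4 and Smith normal form diag(1,1,1,1).

The boundary map ∂_2: C_2 → C_1 maps a triangle to the signed sum of its edges. For instance
  ∂[0,2,3] = [2,3] − [0,3] + [0,2],
  ∂[0,1,2] = [1,2] − [0,2] + [0,1].
The 9×6 boundary matrix has rank 5 and Smith normal form diag(1,1,1,1,1).

Reading off H_k = ker ∂_k / im ∂_{k+1}:

  H_0: rank C_0 − rank ∂_1 = 5 − 4 = 1, and the invariant factors of ∂_1 are all 1, so H_0 = Z.
  H_1: rank ker ∂_1 − rank ∂_2 = (9 − 4) − 5 = 0, and the invariant factors of ∂_2 are all 1, so H_1 = 0.
  H_2: rank ker ∂_2 − rank ∂_3 = (6 − 5) − 0 = 1, and there is no ∂_3, so H_2 = Z.

As a check, the Euler characteristic is 5 − 9 + 6 = 2, which agrees with 1 − 0 + 1 = 2.

H_0 ≅ Z,  H_1 = 0,  H_2 ≅ Z.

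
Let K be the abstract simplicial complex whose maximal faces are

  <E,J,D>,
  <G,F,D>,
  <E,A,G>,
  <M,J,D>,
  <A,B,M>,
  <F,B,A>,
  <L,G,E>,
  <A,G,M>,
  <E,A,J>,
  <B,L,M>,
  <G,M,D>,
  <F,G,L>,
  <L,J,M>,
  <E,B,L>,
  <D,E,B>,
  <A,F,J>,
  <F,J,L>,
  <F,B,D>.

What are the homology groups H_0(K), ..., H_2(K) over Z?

Fix the vertex order A < B < D < E < F < G < J < L < M and write every simplex with vertices in increasing order. Then dim K = 2 and the simplices of K are:

  0-simplices (9): A, B, D, E, F, G, J, L, M
  1-simplices (27): AB, AE, AF, AG, AJ, AM, BD, BE, BF, BL, BM, DE, DF, DG, DJ, DM, EG, EJ, EL, FG, FJ, FL, GL, GM, JL, JM, LM
  2-simplices (18): ABF, ABM, AEG, AEJ, AFJ, AGM, BDE, BDF, BEL, BLM, DEJ, DFG, DGM, DJM, EGL, FGL, FJL, JLM

giving chain groups C_0 ≅ Z^9, C_1 ≅ Z^27, C_2 ≅ Z^18.

The boundary map ∂_1: C_1 → C_0 sends each edge [p,q] (with p < q) to q − p.
The 9×27 boundary matrix has rank 8 and Smith normal form diag(1,1,1,1,1,1,1,1).

Boundary ∂_2: C_2 → C_1 maps a triangle to the signed sum of its edges. For instance
  ∂DEJ = EJ − DJ + DE,
  ∂BDF = DF − BF + BD.
The 27×18 boundary matrix has rank 17 and Smith normal form diag(1,1,1,1,1,1,1,1,1,1,1,1,1,1,1,1,1).

From H_k ≅ ker(∂_k) / im(∂_{k+1}) we obtain:

  H_0: rank C_0 − rank ∂_1 = 9 − 8 = 1, and the invariant factors of ∂_1 are all 1, so H_0 = Z.
  H_1: rank ker ∂_1 − rank ∂_2 = (27 − 8) − 17 = 2, and the invariant factors of ∂_2 are all 1, so H_1 = Z^2.
  H_2: rank ker ∂_2 − rank ∂_3 = (18 − 17) − 0 = 1, and there is no ∂_3, so H_2 = Z.

As a check, the Euler characteristic is 9 − 27 + 18 = 0, which agrees with 1 − 2 + 1 = 0.

H_0 ≅ Z,  H_1 ≅ Z^2,  H_2 ≅ Z.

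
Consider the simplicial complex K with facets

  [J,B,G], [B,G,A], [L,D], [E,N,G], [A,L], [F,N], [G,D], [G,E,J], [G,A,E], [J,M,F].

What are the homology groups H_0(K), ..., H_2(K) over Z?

H_0 ≅ Z,  H_1 ≅ Z^2,  H_2 = 0.

Fix the vertex order A < B < D < E < F < G < J < L < M < N and write every simplex with vertices in increasing order. Then dim K = 2 and the simplices of K are:

  0-simplices (10): A, B, D, E, F, G, J, L, M, N
  1-simplices (17): AB, AE, AG, AL, BG, BJ, DG, DL, EG, EJ, EN, FJ, FM, FN, GJ, GN, JM
  2-simplices (6): ABG, AEG, BGJ, EGJ, EGN, FJM

giving chain groups C_0 ≅ Z^10, C_1 ≅ Z^17, C_2 ≅ Z^6.

Boundary ∂_1: C_1 → C_0 is given by ∂[p,q] = [q] − [p]. For instance
  ∂GJ = J − G.
As a 10×17 matrix over Z this has rank 9, with invariant factors (1,1,1,1,1,1,1,1,1).

The boundary map ∂_2: C_2 → C_1 acts by ∂[p,q,r] = [q,r] − [p,r] + [p,q]. For instance
  ∂FJM = JM − FM + FJ,
  ∂ABG = BG − AG + AB.
As a 17×6 matrix over Z this has rank 6, with invariant factors (1,1,1,1,1,1).

From H_k ≅ ker(∂_k) / im(∂_{k+1}) we obtain:

  H_0: rank C_0 − rank ∂_1 = 10 − 9 = 1, and the invariant factors of ∂_1 are all 1, so H_0 ≅ Z.
  H_1: rank ker ∂_1 − rank ∂_2 = (17 − 9) − 6 = 2, and the invariant factors of ∂_2 are all 1, so H_1 ≅ Z^2.
  H_2: rank ker ∂_2 − rank ∂_3 = (6 − 6) − 0 = 0, and there is no ∂_3, so H_2 ≅ 0.

As a check, the Euler characteristic is 10 − 17 + 6 = -1, which agrees with 1 − 2 + 0 = -1.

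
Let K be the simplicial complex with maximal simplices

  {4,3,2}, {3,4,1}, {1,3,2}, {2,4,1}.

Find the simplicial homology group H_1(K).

H_1 ≅ 0.

Fix the vertex order 1 < 2 < 3 < 4 and write every simplex with vertices in increasing order. Then dim K = 2 and the simplices of K are:

  0-simplices (4): [1], [2], [3], [4]
  1-simplices (6): [1,2], [1,3], [1,4], [2,3], [2,4], [3,4]
  2-simplices (4): [1,2,3], [1,2,4], [1,3,4], [2,3,4]

giving chain groups C_0 ≅ Z^4, C_1 ≅ Z^6, C_2 ≅ Z^4.

The boundary map ∂_1: C_1 → C_0 sends each edge [p,q] (with p < q) to q − p.
This gives a 4×6 integer matrix of rank 3; reducing to Smith normal form yields diagonal entries (1,1,1).

∂_2: C_2 → C_1 maps a triangle to the signed sum of its edges. For instance
  ∂[1,3,4] = [3,4] − [1,4] + [1,3],
  ∂[2,3,4] = [3,4] − [2,4] + [2,3].
The resulting 6×4 matrix has rank 3, and its Smith normal form has invariant factors (1,1,1).

Computing H_k = (kernel of ∂_k) / (image of ∂_{k+1}):

  H_1: rank ker ∂_1 − rank ∂_2 = (6 − 3) − 3 = 0, and the invariant factors of ∂_2 are all 1, so H_1 ≅ 0.

(K is a triangulation of the 2-sphere S^2.)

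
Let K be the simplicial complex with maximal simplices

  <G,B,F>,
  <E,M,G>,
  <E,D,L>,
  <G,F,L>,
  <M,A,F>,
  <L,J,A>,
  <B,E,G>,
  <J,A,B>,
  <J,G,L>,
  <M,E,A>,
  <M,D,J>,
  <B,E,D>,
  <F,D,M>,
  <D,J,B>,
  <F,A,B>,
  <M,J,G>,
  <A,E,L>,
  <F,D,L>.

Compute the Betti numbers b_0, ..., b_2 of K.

Order the vertices as A < B < D < E < F < G < J < L < M. Listing each simplex with vertices in this order, K has dimension 2 with simplices:

  0-simplices (9): A, B, D, E, F, G, J, L, M
  1-simplices (27): AB, AE, AF, AJ, AL, AM, BD, BE, BF, BG, BJ, DE, DF, DJ, DL, DM, EG, EL, EM, FG, FL, FM, GJ, GL, GM, JL, JM
  2-simplices (18): ABF, ABJ, AEL, AEM, AFM, AJL, BDE, BDJ, BEG, BFG, DEL, DFL, DFM, DJM, EGM, FGL, GJL, GJM

so the chain groups are C_0 ≅ Z^9, C_1 ≅ Z^27, C_2 ≅ Z^18.

Boundary ∂_1: C_1 → C_0 maps an edge to its endpoints' difference, ∂[p,q] = q − p. For instance
  ∂JL = L − J.
The resulting 9×27 matrix has rank 8, and its Smith normal form has invariant factors (1,1,1,1,1,1,1,1).

Boundary ∂_2: C_2 → C_1 maps a triangle to the signed sum of its edges. For instance
  ∂DFM = FM − DM + DF,
  ∂AEM = EM − AM + AE.
The resulting 27×18 matrix has rank 17, and its Smith normal form has invariant factors (1,1,1,1,1,1,1,1,1,1,1,1,1,1,1,1,1).

Computing H_k = (kernel of ∂_k) / (image of ∂_{k+1}):

  H_0: rank C_0 − rank ∂_1 = 9 − 8 = 1, and the invariant factors of ∂_1 are all 1, so H_0 ≅ Z.
  H_1: rank ker ∂_1 − rank ∂_2 = (27 − 8) − 17 = 2, and the invariant factors of ∂_2 are all 1, so H_1 ≅ Z^2.
  H_2: rank ker ∂_2 − rank ∂_3 = (18 − 17) − 0 = 1, and there is no ∂_3, so H_2 ≅ Z.

Hence the Betti numbers are b_0 = 1, b_1 = 2, b_2 = 1.

b_0 = 1, b_1 = 2, b_2 = 1.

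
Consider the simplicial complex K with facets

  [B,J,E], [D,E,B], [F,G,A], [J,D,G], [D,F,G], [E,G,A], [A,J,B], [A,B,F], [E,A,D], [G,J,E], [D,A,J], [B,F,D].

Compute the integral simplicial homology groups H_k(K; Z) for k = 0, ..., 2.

K has 7 vertices, 18 edges, 12 triangles.
rank ∂_0 = 0, rank ∂_1 = 6 ⇒ b_0 = 7 − 0 − 6 = 1; all invariant factors of ∂_1 are 1 so no torsion. So H_0 ≅ Z.
rank ∂_1 = 6, rank ∂_2 = 12 ⇒ b_1 = 18 − 6 − 12 = 0; ∂_2 has invariant factor(s) [2] giving torsion. So H_1 ≅ Z/2.
rank ∂_2 = 12, rank ∂_3 = 0 ⇒ b_2 = 12 − 12 − 0 = 0. So H_2 ≅ 0.

H_0 = Z,  H_1 = Z/2,  H_2 = 0.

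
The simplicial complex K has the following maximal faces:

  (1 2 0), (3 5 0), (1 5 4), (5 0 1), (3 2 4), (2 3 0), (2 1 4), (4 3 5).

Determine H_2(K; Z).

H_2 = Z.

We work with the vertex ordering 0 < 1 < 2 < 3 < 4 < 5. The simplices of K, each written with vertices in increasing order, are:

  0-simplices (6): [0], [1], [2], [3], [4], [5]
  1-simplices (12): [0,1], [0,2], [0,3], [0,5], [1,2], [1,4], [1,5], [2,3], [2,4], [3,4], [3,5], [4,5]
  2-simplices (8): [0,1,2], [0,1,5], [0,2,3], [0,3,5], [1,2,4], [1,4,5], [2,3,4], [3,4,5]

giving chain groups C_0 ≅ Z^6, C_1 ≅ Z^12, C_2 ≅ Z^8.

The boundary map ∂_1: C_1 → C_0 sends each edge [p,q] (with p < q) to q − p. For instance
  ∂[2,4] = [4] − [2].
The resulting 6×12 matrix has rank 5, and its Smith normal form has invariant factors (1,1,1,1,1).

The boundary map ∂_2: C_2 → C_1 acts by ∂[p,q,r] = [q,r] − [p,r] + [p,q]. For instance
  ∂[0,3,5] = [3,5] − [0,5] + [0,3],
  ∂[0,2,3] = [2,3] − [0,3] + [0,2].
The resulting 12×8 matrix has rank 7, and its Smith normal form has invariant factors (1,1,1,1,1,1,1).

Computing H_k = (kernel of ∂_k) / (image of ∂_{k+1}):

  H_2: rank ker ∂_2 − rank ∂_3 = (8 − 7) − 0 = 1, and there is no ∂_3, so H_2 = Z.

(K is a triangulation of the 2-sphere S^2.)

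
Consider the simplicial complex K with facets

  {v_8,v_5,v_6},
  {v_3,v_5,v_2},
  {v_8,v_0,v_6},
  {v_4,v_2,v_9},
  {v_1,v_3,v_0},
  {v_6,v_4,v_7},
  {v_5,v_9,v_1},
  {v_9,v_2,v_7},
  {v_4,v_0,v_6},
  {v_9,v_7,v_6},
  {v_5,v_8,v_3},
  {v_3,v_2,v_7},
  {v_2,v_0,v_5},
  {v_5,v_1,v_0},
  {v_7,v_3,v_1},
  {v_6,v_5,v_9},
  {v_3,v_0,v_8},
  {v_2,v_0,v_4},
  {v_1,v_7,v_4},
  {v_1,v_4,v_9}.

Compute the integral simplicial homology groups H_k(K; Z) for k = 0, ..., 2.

Order the vertices as v_0 < v_1 < v_2 < v_3 < v_4 < v_5 < v_6 < v_7 < v_8 < v_9. Listing each simplex with vertices in this order, K has dimension 2 with simplices:

  0-simplices (10): [v_0], [v_1], [v_2], [v_3], [v_4], [v_5], [v_6], [v_7], [v_8], [v_9]
  1-simplices (30): (30 of them)
  2-simplices (20): (20 of them)

Hence C_0 ≅ Z^10, C_1 ≅ Z^30, C_2 ≅ Z^20.

Boundary ∂_1: C_1 → C_0 is given by ∂[p,q] = [q] − [p].
The resulting 10×30 matrix has rank 9, and its Smith normal form has invariant factors (1,1,1,1,1,1,1,1,1).

Boundary ∂_2: C_2 → C_1 maps a triangle to the signed sum of its edges. For instance
  ∂[v_0,v_2,v_5] = [v_2,v_5] − [v_0,v_5] + [v_0,v_2],
  ∂[v_0,v_4,v_6] = [v_4,v_6] − [v_0,v_6] + [v_0,v_4].
This gives a 30×20 integer matrix of rank 20; reducing to Smith normal form yields diagonal entries (1,1,1,1,1,1,1,1,1,1,1,1,1,1,1,1,1,1,1,2).

Computing H_k = (kernel of ∂_k) / (image of ∂_{k+1}):

  H_0: rank C_0 − rank ∂_1 = 10 − 9 = 1, and the invariant factors of ∂_1 are all 1, so H_0 ≅ Z.
  H_1: rank ker ∂_1 − rank ∂_2 = (30 − 9) − 20 = 1, and ∂_2 has invariant factor 2 > 1, so H_1 ≅ Z ⊕ Z/2.
  H_2: rank ker ∂_2 − rank ∂_3 = (20 − 20) − 0 = 0, and there is no ∂_3, so H_2 ≅ 0.

As a check, the Euler characteristic is 10 − 30 + 20 = 0, which agrees with 1 − 1 + 0 = 0.

H_0 ≅ Z,  H_1 ≅ Z ⊕ Z/2,  H_2 = 0.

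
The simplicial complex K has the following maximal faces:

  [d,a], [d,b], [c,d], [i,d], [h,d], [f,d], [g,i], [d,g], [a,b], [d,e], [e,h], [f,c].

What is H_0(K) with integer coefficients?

Take the total order a < b < c < d < e < f < g < h < i on the vertex set. Then K (dimension 1) consists of the simplices:

  0-simplices (9): a, b, c, d, e, f, g, h, i
  1-simplices (12): ab, ad, bd, cd, cf, de, df, dg, dh, di, eh, gi

Hence C_0 ≅ Z^9, C_1 ≅ Z^12.

The boundary map ∂_1: C_1 → C_0 sends each edge [p,q] (with p < q) to q − p.
This gives a 9×12 integer matrix of rank 8; reducing to Smith normal form yields diagonal entries (1,1,1,1,1,1,1,1).

From H_k ≅ ker(∂_k) / im(∂_{k+1}) we obtain:

  H_0: rank C_0 − rank ∂_1 = 9 − 8 = 1, and the invariant factors of ∂_1 are all 1, so H_0 ≅ Z.

(K is a triangulation of a wedge of 4 circles.)

H_0 ≅ Z.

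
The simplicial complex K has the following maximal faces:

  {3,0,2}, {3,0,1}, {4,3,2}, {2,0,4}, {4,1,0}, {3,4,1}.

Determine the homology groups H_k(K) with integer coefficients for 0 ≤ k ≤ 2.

We work with the vertex ordering 0 < 1 < 2 < 3 < 4. The simplices of K, each written with vertices in increasing order, are:

  0-simplices (5): [0], [1], [2], [3], [4]
  1-simplices (9): [0,1], [0,2], [0,3], [0,4], [1,3], [1,4], [2,3], [2,4], [3,4]
  2-simplices (6): [0,1,3], [0,1,4], [0,2,3], [0,2,4], [1,3,4], [2,3,4]

giving chain groups C_0 ≅ Z^5, C_1 ≅ Z^9, C_2 ≅ Z^6.

The boundary map ∂_1: C_1 → C_0 maps an edge to its endpoints' difference, ∂[p,q] = q − p. For instance
  ∂[1,3] = [3] − [1].
As a 5×9 matrix over Z this has rank 4, with invariant factors (1,1,1,1).

The boundary map ∂_2: C_2 → C_1 sends each 2-simplex [p,q,r] to [q,r] − [p,r] + [p,q]. For instance
  ∂[0,1,4] = [1,4] − [0,4] + [0,1],
  ∂[0,2,3] = [2,3] − [0,3] + [0,2].
As a 9×6 matrix over Z this has rank 5, with invariant factors (1,1,1,1,1).

Reading off H_k = ker ∂_k / im ∂_{k+1}:

  H_0: rank C_0 − rank ∂_1 = 5 − 4 = 1, and the invariant factors of ∂_1 are all 1, so H_0 ≅ Z.
  H_1: rank ker ∂_1 − rank ∂_2 = (9 − 4) − 5 = 0, and the invariant factors of ∂_2 are all 1, so H_1 ≅ 0.
  H_2: rank ker ∂_2 − rank ∂_3 = (6 − 5) − 0 = 1, and there is no ∂_3, so H_2 ≅ Z.

H_0 = Z,  H_1 = 0,  H_2 = Z.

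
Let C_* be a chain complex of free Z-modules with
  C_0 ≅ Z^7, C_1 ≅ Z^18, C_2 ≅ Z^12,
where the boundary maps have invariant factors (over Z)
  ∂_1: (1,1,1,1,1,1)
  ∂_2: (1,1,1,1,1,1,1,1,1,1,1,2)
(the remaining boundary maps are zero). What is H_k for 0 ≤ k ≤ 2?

H_0 = Z,  H_1 = Z/2,  H_2 = 0.

H_0: b_0 = 7 − 0 − 6 = 1; torsion from ∂_1 factors > 1: none. So H_0 = Z.
H_1: b_1 = 18 − 6 − 12 = 0; torsion from ∂_2 factors > 1: [2]. So H_1 = Z/2.
H_2: b_2 = 12 − 12 − 0 = 0; torsion from ∂_3 factors > 1: none. So H_2 = 0.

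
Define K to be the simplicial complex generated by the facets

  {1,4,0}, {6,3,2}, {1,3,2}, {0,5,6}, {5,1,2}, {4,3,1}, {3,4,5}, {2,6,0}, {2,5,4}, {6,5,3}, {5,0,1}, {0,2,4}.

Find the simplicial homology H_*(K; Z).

We work with the vertex ordering 0 < 1 < 2 < 3 < 4 < 5 < 6. The simplices of K, each written with vertices in increasing order, are:

  0-simplices (7): [0], [1], [2], [3], [4], [5], [6]
  1-simplices (18): [0,1], [0,2], [0,4], [0,5], [0,6], [1,2], [1,3], [1,4], [1,5], [2,3], [2,4], [2,5], [2,6], [3,4], [3,5], [3,6], [4,5], [5,6]
  2-simplices (12): [0,1,4], [0,1,5], [0,2,4], [0,2,6], [0,5,6], [1,2,3], [1,2,5], [1,3,4], [2,3,6], [2,4,5], [3,4,5], [3,5,6]

so the chain groups are C_0 ≅ Z^7, C_1 ≅ Z^18, C_2 ≅ Z^12.

Boundary ∂_1: C_1 → C_0 is given by ∂[p,q] = [q] − [p].
The 7×18 boundary matrix has rank 6 and Smith normal form diag(1,1,1,1,1,1).

The boundary map ∂_2: C_2 → C_1 acts by ∂[p,q,r] = [q,r] − [p,r] + [p,q]. For instance
  ∂[0,5,6] = [5,6] − [0,6] + [0,5],
  ∂[0,1,4] = [1,4] − [0,4] + [0,1].
The 18×12 boundary matrix has rank 12 and Smith normal form diag(1,1,1,1,1,1,1,1,1,1,1,2).

From H_k ≅ ker(∂_k) / im(∂_{k+1}) we obtain:

  H_0: rank C_0 − rank ∂_1 = 7 − 6 = 1, and the invariant factors of ∂_1 are all 1, so H_0 = Z.
  H_1: rank ker ∂_1 − rank ∂_2 = (18 − 6) − 12 = 0, and ∂_2 has invariant factor 2 > 1, so H_1 = Z/2.
  H_2: rank ker ∂_2 − rank ∂_3 = (12 − 12) − 0 = 0, and there is no ∂_3, so H_2 = 0.

H_0 = Z,  H_1 = Z/2,  H_2 = 0.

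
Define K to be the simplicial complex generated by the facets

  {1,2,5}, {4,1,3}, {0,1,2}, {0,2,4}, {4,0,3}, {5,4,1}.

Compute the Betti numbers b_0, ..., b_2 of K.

b_0 = 1, b_1 = 1, b_2 = 0.

Fix the vertex order 0 < 1 < 2 < 3 < 4 < 5 and write every simplex with vertices in increasing order. Then dim K = 2 and the simplices of K are:

  0-simplices (6): [0], [1], [2], [3], [4], [5]
  1-simplices (12): [0,1], [0,2], [0,3], [0,4], [1,2], [1,3], [1,4], [1,5], [2,4], [2,5], [3,4], [4,5]
  2-simplices (6): [0,1,2], [0,2,4], [0,3,4], [1,2,5], [1,3,4], [1,4,5]

giving chain groups C_0 ≅ Z^6, C_1 ≅ Z^12, C_2 ≅ Z^6.

∂_1: C_1 → C_0 maps an edge to its endpoints' difference, ∂[p,q] = q − p.
As a 6×12 matrix over Z this has rank 5, with invariant factors (1,1,1,1,1).

Boundary ∂_2: C_2 → C_1 sends each 2-simplex [p,q,r] to [q,r] − [p,r] + [p,q]. For instance
  ∂[1,2,5] = [2,5] − [1,5] + [1,2],
  ∂[0,3,4] = [3,4] − [0,4] + [0,3].
As a 12×6 matrix over Z this has rank 6, with invariant factors (1,1,1,1,1,1).

Now H_k = ker ∂_k / im ∂_{k+1}, so:

  H_0: rank C_0 − rank ∂_1 = 6 − 5 = 1, and the invariant factors of ∂_1 are all 1, so H_0 = Z.
  H_1: rank ker ∂_1 − rank ∂_2 = (12 − 5) − 6 = 1, and the invariant factors of ∂_2 are all 1, so H_1 = Z.
  H_2: rank ker ∂_2 − rank ∂_3 = (6 − 6) − 0 = 0, and there is no ∂_3, so H_2 = 0.

As a check, the Euler characteristic is 6 − 12 + 6 = 0, which agrees with 1 − 1 + 0 = 0.

Hence the Betti numbers are b_0 = 1, b_1 = 1, b_2 = 0.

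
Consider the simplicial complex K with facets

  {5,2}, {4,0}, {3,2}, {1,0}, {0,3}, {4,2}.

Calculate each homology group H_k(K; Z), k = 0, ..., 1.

H_0 ≅ Z,  H_1 ≅ Z.

Fix the vertex order 0 < 1 < 2 < 3 < 4 < 5 and write every simplex with vertices in increasing order. Then dim K = 1 and the simplices of K are:

  0-simplices (6): [0], [1], [2], [3], [4], [5]
  1-simplices (6): [0,1], [0,3], [0,4], [2,3], [2,4], [2,5]

so the chain groups are C_0 ≅ Z^6, C_1 ≅ Z^6.

The boundary map ∂_1: C_1 → C_0 sends each edge [p,q] (with p < q) to q − p. For instance
  ∂[0,4] = [4] − [0].
The 6×6 boundary matrix has rank 5 and Smith normal form diag(1,1,1,1,1).

From H_k ≅ ker(∂_k) / im(∂_{k+1}) we obtain:

  H_0: rank C_0 − rank ∂_1 = 6 − 5 = 1, and the invariant factors of ∂_1 are all 1, so H_0 = Z.
  H_1: rank ker ∂_1 − rank ∂_2 = (6 − 5) − 0 = 1, and there is no ∂_2, so H_1 = Z.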